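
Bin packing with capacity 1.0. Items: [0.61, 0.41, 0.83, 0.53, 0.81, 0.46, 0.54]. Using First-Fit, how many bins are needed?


Place items sequentially using First-Fit:
  Item 0.61 -> new Bin 1
  Item 0.41 -> new Bin 2
  Item 0.83 -> new Bin 3
  Item 0.53 -> Bin 2 (now 0.94)
  Item 0.81 -> new Bin 4
  Item 0.46 -> new Bin 5
  Item 0.54 -> Bin 5 (now 1.0)
Total bins used = 5

5


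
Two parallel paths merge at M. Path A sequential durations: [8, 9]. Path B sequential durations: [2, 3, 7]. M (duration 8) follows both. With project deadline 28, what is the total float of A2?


Forward pass: ES(A2) = sum of predecessors on chain A = 8
EF = ES + duration = 8 + 9 = 17
Backward pass: LF(M) = deadline = 28; LS(M) = 28 - 8 = 20
LF(A2) = LS(M) - sum(successors on chain A) = 20 - 0 = 20
LS = LF - duration = 20 - 9 = 11
Total float = LS - ES = 11 - 8 = 3

3


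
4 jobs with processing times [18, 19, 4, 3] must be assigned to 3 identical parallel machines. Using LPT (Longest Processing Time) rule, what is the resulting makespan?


Sort jobs in decreasing order (LPT): [19, 18, 4, 3]
Assign each job to the least loaded machine:
  Machine 1: jobs [19], load = 19
  Machine 2: jobs [18], load = 18
  Machine 3: jobs [4, 3], load = 7
Makespan = max load = 19

19


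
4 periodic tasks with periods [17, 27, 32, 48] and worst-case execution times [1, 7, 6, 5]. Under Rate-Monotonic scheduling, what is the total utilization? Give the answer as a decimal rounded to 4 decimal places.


Compute individual utilizations (exact fractions):
  Task 1: C/T = 1/17 (approx. 0.0588)
  Task 2: C/T = 7/27 (approx. 0.2593)
  Task 3: C/T = 6/32 = 3/16 (approx. 0.1875)
  Task 4: C/T = 5/48 (approx. 0.1042)
Total utilization U = 1/17 + 7/27 + 3/16 + 5/48 = 2239/3672
Rounded to 4 decimal places: U = 0.6097
RM (Liu & Layland) bound for 4 tasks = 0.756828; compare with U = 2239/3672 (approx. 0.609749)
U <= bound, so schedulable by RM sufficient condition.

0.6097


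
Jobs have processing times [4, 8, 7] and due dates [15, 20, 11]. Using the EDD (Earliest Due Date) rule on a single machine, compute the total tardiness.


Sort by due date (EDD order): [(7, 11), (4, 15), (8, 20)]
Compute completion times and tardiness:
  Job 1: p=7, d=11, C=7, tardiness=max(0,7-11)=0
  Job 2: p=4, d=15, C=11, tardiness=max(0,11-15)=0
  Job 3: p=8, d=20, C=19, tardiness=max(0,19-20)=0
Total tardiness = 0

0


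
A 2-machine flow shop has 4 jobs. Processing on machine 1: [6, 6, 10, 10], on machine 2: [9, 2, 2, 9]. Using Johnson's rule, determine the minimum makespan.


Apply Johnson's rule:
  Group 1 (a <= b): [(1, 6, 9)]
  Group 2 (a > b): [(4, 10, 9), (2, 6, 2), (3, 10, 2)]
Optimal job order: [1, 4, 2, 3]
Schedule:
  Job 1: M1 done at 6, M2 done at 15
  Job 4: M1 done at 16, M2 done at 25
  Job 2: M1 done at 22, M2 done at 27
  Job 3: M1 done at 32, M2 done at 34
Makespan = 34

34


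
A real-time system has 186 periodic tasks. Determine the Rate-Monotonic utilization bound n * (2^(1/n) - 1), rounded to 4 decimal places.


Compute 2^(1/186) = 1.0037335501
Subtract 1: 1.0037335501 - 1 = 0.0037335501
Multiply by n: 186 * 0.0037335501 = 0.6944403186
Round to 4 dp: 0.6944

0.6944


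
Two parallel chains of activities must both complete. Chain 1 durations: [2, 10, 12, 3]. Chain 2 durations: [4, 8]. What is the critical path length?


Path A total = 2 + 10 + 12 + 3 = 27
Path B total = 4 + 8 = 12
Critical path = longest path = max(27, 12) = 27

27


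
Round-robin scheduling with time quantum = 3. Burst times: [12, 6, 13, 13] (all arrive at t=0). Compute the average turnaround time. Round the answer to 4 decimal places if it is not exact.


Time quantum = 3
Execution trace:
  J1 runs 3 units, time = 3
  J2 runs 3 units, time = 6
  J3 runs 3 units, time = 9
  J4 runs 3 units, time = 12
  J1 runs 3 units, time = 15
  J2 runs 3 units, time = 18
  J3 runs 3 units, time = 21
  J4 runs 3 units, time = 24
  J1 runs 3 units, time = 27
  J3 runs 3 units, time = 30
  J4 runs 3 units, time = 33
  J1 runs 3 units, time = 36
  J3 runs 3 units, time = 39
  J4 runs 3 units, time = 42
  J3 runs 1 units, time = 43
  J4 runs 1 units, time = 44
Finish times: [36, 18, 43, 44]
Average turnaround = 141/4 = 35.25

35.25


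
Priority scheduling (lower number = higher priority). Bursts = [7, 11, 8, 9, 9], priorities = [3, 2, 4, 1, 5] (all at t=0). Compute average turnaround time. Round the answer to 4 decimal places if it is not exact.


Sort by priority (ascending = highest first):
Order: [(1, 9), (2, 11), (3, 7), (4, 8), (5, 9)]
Completion times:
  Priority 1, burst=9, C=9
  Priority 2, burst=11, C=20
  Priority 3, burst=7, C=27
  Priority 4, burst=8, C=35
  Priority 5, burst=9, C=44
Average turnaround = 135/5 = 27.0

27.0


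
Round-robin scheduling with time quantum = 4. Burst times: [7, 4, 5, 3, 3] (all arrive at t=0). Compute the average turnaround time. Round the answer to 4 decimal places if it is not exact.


Time quantum = 4
Execution trace:
  J1 runs 4 units, time = 4
  J2 runs 4 units, time = 8
  J3 runs 4 units, time = 12
  J4 runs 3 units, time = 15
  J5 runs 3 units, time = 18
  J1 runs 3 units, time = 21
  J3 runs 1 units, time = 22
Finish times: [21, 8, 22, 15, 18]
Average turnaround = 84/5 = 16.8

16.8


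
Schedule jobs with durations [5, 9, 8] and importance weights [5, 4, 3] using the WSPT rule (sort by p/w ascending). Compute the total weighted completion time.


Compute p/w ratios and sort ascending (WSPT): [(5, 5), (9, 4), (8, 3)]
Compute weighted completion times:
  Job (p=5,w=5): C=5, w*C=5*5=25
  Job (p=9,w=4): C=14, w*C=4*14=56
  Job (p=8,w=3): C=22, w*C=3*22=66
Total weighted completion time = 147

147


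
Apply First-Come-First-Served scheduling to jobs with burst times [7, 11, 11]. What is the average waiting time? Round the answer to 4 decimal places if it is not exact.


FCFS order (as given): [7, 11, 11]
Waiting times:
  Job 1: wait = 0
  Job 2: wait = 7
  Job 3: wait = 18
Sum of waiting times = 25
Average waiting time = 25/3 = 8.3333

8.3333


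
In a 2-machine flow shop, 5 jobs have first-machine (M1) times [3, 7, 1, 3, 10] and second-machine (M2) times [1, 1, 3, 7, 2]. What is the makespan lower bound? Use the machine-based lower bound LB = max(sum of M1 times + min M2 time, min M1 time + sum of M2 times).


LB1 = sum(M1 times) + min(M2 times) = 24 + 1 = 25
LB2 = min(M1 times) + sum(M2 times) = 1 + 14 = 15
Lower bound = max(LB1, LB2) = max(25, 15) = 25

25


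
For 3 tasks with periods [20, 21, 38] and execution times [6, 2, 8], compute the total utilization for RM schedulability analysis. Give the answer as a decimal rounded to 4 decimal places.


Compute individual utilizations (exact fractions):
  Task 1: C/T = 6/20 = 3/10 (approx. 0.3)
  Task 2: C/T = 2/21 (approx. 0.0952)
  Task 3: C/T = 8/38 = 4/19 (approx. 0.2105)
Total utilization U = 3/10 + 2/21 + 4/19 = 2417/3990
Rounded to 4 decimal places: U = 0.6058
RM (Liu & Layland) bound for 3 tasks = 0.779763; compare with U = 2417/3990 (approx. 0.605764)
U <= bound, so schedulable by RM sufficient condition.

0.6058


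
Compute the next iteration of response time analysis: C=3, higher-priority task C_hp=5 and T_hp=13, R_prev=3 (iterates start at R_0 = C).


R_next = C + ceil(R_prev / T_hp) * C_hp
ceil(3 / 13) = ceil(0.2308) = 1
Interference = 1 * 5 = 5
R_next = 3 + 5 = 8

8


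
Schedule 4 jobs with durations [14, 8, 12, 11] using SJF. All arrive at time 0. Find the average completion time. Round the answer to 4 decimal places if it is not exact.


SJF order (ascending): [8, 11, 12, 14]
Completion times:
  Job 1: burst=8, C=8
  Job 2: burst=11, C=19
  Job 3: burst=12, C=31
  Job 4: burst=14, C=45
Average completion = 103/4 = 25.75

25.75


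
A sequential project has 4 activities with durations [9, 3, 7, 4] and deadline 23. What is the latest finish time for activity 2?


LF(activity 2) = deadline - sum of successor durations
Successors: activities 3 through 4 with durations [7, 4]
Sum of successor durations = 11
LF = 23 - 11 = 12

12


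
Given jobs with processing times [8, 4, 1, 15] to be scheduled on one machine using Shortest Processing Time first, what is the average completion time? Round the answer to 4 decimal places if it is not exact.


Sort jobs by processing time (SPT order): [1, 4, 8, 15]
Compute completion times sequentially:
  Job 1: processing = 1, completes at 1
  Job 2: processing = 4, completes at 5
  Job 3: processing = 8, completes at 13
  Job 4: processing = 15, completes at 28
Sum of completion times = 47
Average completion time = 47/4 = 11.75

11.75


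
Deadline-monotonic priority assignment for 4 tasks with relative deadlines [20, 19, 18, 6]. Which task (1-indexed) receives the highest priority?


Sort tasks by relative deadline (ascending):
  Task 4: deadline = 6
  Task 3: deadline = 18
  Task 2: deadline = 19
  Task 1: deadline = 20
Priority order (highest first): [4, 3, 2, 1]
Highest priority task = 4

4


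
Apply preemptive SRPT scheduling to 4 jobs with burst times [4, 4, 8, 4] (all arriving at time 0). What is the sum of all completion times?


Since all jobs arrive at t=0, SRPT equals SPT ordering.
SPT order: [4, 4, 4, 8]
Completion times:
  Job 1: p=4, C=4
  Job 2: p=4, C=8
  Job 3: p=4, C=12
  Job 4: p=8, C=20
Total completion time = 4 + 8 + 12 + 20 = 44

44


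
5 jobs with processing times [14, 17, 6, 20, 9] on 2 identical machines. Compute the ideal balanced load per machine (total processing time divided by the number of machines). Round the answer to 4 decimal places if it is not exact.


Total processing time = 14 + 17 + 6 + 20 + 9 = 66
Number of machines = 2
Ideal balanced load = 66 / 2 = 33.0

33.0


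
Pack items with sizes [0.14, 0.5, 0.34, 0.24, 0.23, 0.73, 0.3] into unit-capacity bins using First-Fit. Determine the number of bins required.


Place items sequentially using First-Fit:
  Item 0.14 -> new Bin 1
  Item 0.5 -> Bin 1 (now 0.64)
  Item 0.34 -> Bin 1 (now 0.98)
  Item 0.24 -> new Bin 2
  Item 0.23 -> Bin 2 (now 0.47)
  Item 0.73 -> new Bin 3
  Item 0.3 -> Bin 2 (now 0.77)
Total bins used = 3

3


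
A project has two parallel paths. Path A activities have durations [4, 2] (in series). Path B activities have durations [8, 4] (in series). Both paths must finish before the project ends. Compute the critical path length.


Path A total = 4 + 2 = 6
Path B total = 8 + 4 = 12
Critical path = longest path = max(6, 12) = 12

12


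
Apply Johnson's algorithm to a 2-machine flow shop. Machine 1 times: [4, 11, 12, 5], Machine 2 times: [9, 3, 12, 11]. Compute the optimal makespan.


Apply Johnson's rule:
  Group 1 (a <= b): [(1, 4, 9), (4, 5, 11), (3, 12, 12)]
  Group 2 (a > b): [(2, 11, 3)]
Optimal job order: [1, 4, 3, 2]
Schedule:
  Job 1: M1 done at 4, M2 done at 13
  Job 4: M1 done at 9, M2 done at 24
  Job 3: M1 done at 21, M2 done at 36
  Job 2: M1 done at 32, M2 done at 39
Makespan = 39

39


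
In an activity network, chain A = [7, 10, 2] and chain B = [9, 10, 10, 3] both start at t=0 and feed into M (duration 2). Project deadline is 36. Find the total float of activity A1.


Forward pass: ES(A1) = sum of predecessors on chain A = 0
EF = ES + duration = 0 + 7 = 7
Backward pass: LF(M) = deadline = 36; LS(M) = 36 - 2 = 34
LF(A1) = LS(M) - sum(successors on chain A) = 34 - 12 = 22
LS = LF - duration = 22 - 7 = 15
Total float = LS - ES = 15 - 0 = 15

15


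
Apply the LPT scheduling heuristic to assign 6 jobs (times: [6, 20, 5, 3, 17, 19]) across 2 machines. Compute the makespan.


Sort jobs in decreasing order (LPT): [20, 19, 17, 6, 5, 3]
Assign each job to the least loaded machine:
  Machine 1: jobs [20, 6, 5, 3], load = 34
  Machine 2: jobs [19, 17], load = 36
Makespan = max load = 36

36


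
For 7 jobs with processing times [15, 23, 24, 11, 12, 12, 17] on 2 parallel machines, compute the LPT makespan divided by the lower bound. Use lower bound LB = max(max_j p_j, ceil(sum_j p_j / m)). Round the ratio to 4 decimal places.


LPT order: [24, 23, 17, 15, 12, 12, 11]
Machine loads after assignment: [62, 52]
LPT makespan = 62
Lower bound = max(max_job, ceil(total/2)) = max(24, 57) = 57
Ratio = 62 / 57 = 1.0877

1.0877


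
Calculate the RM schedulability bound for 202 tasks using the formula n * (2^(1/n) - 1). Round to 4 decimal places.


Compute 2^(1/202) = 1.0034373158
Subtract 1: 1.0034373158 - 1 = 0.0034373158
Multiply by n: 202 * 0.0034373158 = 0.6943377916
Round to 4 dp: 0.6943

0.6943


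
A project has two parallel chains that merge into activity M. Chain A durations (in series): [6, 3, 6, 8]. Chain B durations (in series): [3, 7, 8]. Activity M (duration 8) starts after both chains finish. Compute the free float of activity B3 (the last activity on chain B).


ES(B3) = sum of predecessors on chain B = 10
EF(B3) = ES + duration = 10 + 8 = 18
Successor of B3 is M. ES(M) = max(sum(A), sum(B)) = max(23, 18) = 23
Free float = ES(successor) - EF(current) = 23 - 18 = 5

5


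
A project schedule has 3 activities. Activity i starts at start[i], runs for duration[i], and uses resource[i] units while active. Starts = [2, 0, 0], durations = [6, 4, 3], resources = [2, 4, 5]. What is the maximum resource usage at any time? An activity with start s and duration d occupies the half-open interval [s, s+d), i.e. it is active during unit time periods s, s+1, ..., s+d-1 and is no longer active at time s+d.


Each activity i is active on [start_i, start_i + duration_i).
Compute total resource usage per time slot:
  t=0: active resources = [4, 5], total = 9
  t=1: active resources = [4, 5], total = 9
  t=2: active resources = [2, 4, 5], total = 11
  t=3: active resources = [2, 4], total = 6
  t=4: active resources = [2], total = 2
  t=5: active resources = [2], total = 2
  t=6: active resources = [2], total = 2
  t=7: active resources = [2], total = 2
Peak resource demand = 11

11


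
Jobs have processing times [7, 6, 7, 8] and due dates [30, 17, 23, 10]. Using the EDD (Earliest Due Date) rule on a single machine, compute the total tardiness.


Sort by due date (EDD order): [(8, 10), (6, 17), (7, 23), (7, 30)]
Compute completion times and tardiness:
  Job 1: p=8, d=10, C=8, tardiness=max(0,8-10)=0
  Job 2: p=6, d=17, C=14, tardiness=max(0,14-17)=0
  Job 3: p=7, d=23, C=21, tardiness=max(0,21-23)=0
  Job 4: p=7, d=30, C=28, tardiness=max(0,28-30)=0
Total tardiness = 0

0


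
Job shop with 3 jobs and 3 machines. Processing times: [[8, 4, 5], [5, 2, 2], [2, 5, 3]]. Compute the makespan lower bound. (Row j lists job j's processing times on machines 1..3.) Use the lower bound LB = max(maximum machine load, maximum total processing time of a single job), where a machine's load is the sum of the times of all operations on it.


Machine loads:
  Machine 1: 8 + 5 + 2 = 15
  Machine 2: 4 + 2 + 5 = 11
  Machine 3: 5 + 2 + 3 = 10
Max machine load = 15
Job totals:
  Job 1: 17
  Job 2: 9
  Job 3: 10
Max job total = 17
Lower bound = max(15, 17) = 17

17


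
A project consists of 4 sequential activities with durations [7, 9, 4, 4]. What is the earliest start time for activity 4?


Activity 4 starts after activities 1 through 3 complete.
Predecessor durations: [7, 9, 4]
ES = 7 + 9 + 4 = 20

20


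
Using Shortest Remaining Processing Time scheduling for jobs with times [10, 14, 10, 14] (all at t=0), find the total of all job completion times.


Since all jobs arrive at t=0, SRPT equals SPT ordering.
SPT order: [10, 10, 14, 14]
Completion times:
  Job 1: p=10, C=10
  Job 2: p=10, C=20
  Job 3: p=14, C=34
  Job 4: p=14, C=48
Total completion time = 10 + 20 + 34 + 48 = 112

112


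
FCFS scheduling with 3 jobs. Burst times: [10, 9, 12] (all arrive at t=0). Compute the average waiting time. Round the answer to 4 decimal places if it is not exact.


FCFS order (as given): [10, 9, 12]
Waiting times:
  Job 1: wait = 0
  Job 2: wait = 10
  Job 3: wait = 19
Sum of waiting times = 29
Average waiting time = 29/3 = 9.6667

9.6667


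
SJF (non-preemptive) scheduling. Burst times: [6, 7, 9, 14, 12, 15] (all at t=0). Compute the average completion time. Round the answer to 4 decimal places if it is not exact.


SJF order (ascending): [6, 7, 9, 12, 14, 15]
Completion times:
  Job 1: burst=6, C=6
  Job 2: burst=7, C=13
  Job 3: burst=9, C=22
  Job 4: burst=12, C=34
  Job 5: burst=14, C=48
  Job 6: burst=15, C=63
Average completion = 186/6 = 31.0

31.0


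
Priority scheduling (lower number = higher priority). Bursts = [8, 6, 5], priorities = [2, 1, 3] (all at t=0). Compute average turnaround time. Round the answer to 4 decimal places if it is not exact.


Sort by priority (ascending = highest first):
Order: [(1, 6), (2, 8), (3, 5)]
Completion times:
  Priority 1, burst=6, C=6
  Priority 2, burst=8, C=14
  Priority 3, burst=5, C=19
Average turnaround = 39/3 = 13.0

13.0


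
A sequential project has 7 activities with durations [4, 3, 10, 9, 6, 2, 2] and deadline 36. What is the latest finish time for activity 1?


LF(activity 1) = deadline - sum of successor durations
Successors: activities 2 through 7 with durations [3, 10, 9, 6, 2, 2]
Sum of successor durations = 32
LF = 36 - 32 = 4

4


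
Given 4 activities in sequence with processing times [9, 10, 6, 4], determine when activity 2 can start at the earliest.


Activity 2 starts after activities 1 through 1 complete.
Predecessor durations: [9]
ES = 9 = 9

9


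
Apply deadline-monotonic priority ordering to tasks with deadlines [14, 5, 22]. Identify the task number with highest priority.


Sort tasks by relative deadline (ascending):
  Task 2: deadline = 5
  Task 1: deadline = 14
  Task 3: deadline = 22
Priority order (highest first): [2, 1, 3]
Highest priority task = 2

2


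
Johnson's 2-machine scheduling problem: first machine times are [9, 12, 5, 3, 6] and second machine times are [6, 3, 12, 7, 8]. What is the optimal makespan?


Apply Johnson's rule:
  Group 1 (a <= b): [(4, 3, 7), (3, 5, 12), (5, 6, 8)]
  Group 2 (a > b): [(1, 9, 6), (2, 12, 3)]
Optimal job order: [4, 3, 5, 1, 2]
Schedule:
  Job 4: M1 done at 3, M2 done at 10
  Job 3: M1 done at 8, M2 done at 22
  Job 5: M1 done at 14, M2 done at 30
  Job 1: M1 done at 23, M2 done at 36
  Job 2: M1 done at 35, M2 done at 39
Makespan = 39

39


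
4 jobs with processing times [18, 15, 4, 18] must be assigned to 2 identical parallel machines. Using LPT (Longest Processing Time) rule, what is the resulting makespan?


Sort jobs in decreasing order (LPT): [18, 18, 15, 4]
Assign each job to the least loaded machine:
  Machine 1: jobs [18, 15], load = 33
  Machine 2: jobs [18, 4], load = 22
Makespan = max load = 33

33


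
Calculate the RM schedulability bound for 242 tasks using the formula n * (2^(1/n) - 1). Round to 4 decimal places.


Compute 2^(1/242) = 1.0028683504
Subtract 1: 1.0028683504 - 1 = 0.0028683504
Multiply by n: 242 * 0.0028683504 = 0.6941407968
Round to 4 dp: 0.6941

0.6941


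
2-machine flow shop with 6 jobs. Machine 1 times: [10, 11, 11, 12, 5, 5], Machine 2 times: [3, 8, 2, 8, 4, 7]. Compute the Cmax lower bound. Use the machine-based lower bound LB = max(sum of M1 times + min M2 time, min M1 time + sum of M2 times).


LB1 = sum(M1 times) + min(M2 times) = 54 + 2 = 56
LB2 = min(M1 times) + sum(M2 times) = 5 + 32 = 37
Lower bound = max(LB1, LB2) = max(56, 37) = 56

56


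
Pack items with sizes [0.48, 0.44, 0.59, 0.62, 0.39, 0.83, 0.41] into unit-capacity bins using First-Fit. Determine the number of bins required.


Place items sequentially using First-Fit:
  Item 0.48 -> new Bin 1
  Item 0.44 -> Bin 1 (now 0.92)
  Item 0.59 -> new Bin 2
  Item 0.62 -> new Bin 3
  Item 0.39 -> Bin 2 (now 0.98)
  Item 0.83 -> new Bin 4
  Item 0.41 -> new Bin 5
Total bins used = 5

5


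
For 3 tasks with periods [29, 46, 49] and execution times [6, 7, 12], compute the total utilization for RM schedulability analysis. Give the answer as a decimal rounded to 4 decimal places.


Compute individual utilizations (exact fractions):
  Task 1: C/T = 6/29 (approx. 0.2069)
  Task 2: C/T = 7/46 (approx. 0.1522)
  Task 3: C/T = 12/49 (approx. 0.2449)
Total utilization U = 6/29 + 7/46 + 12/49 = 39479/65366
Rounded to 4 decimal places: U = 0.6040
RM (Liu & Layland) bound for 3 tasks = 0.779763; compare with U = 39479/65366 (approx. 0.603968)
U <= bound, so schedulable by RM sufficient condition.

0.6040


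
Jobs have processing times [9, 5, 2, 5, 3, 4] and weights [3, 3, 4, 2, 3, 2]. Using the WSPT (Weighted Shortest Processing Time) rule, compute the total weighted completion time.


Compute p/w ratios and sort ascending (WSPT): [(2, 4), (3, 3), (5, 3), (4, 2), (5, 2), (9, 3)]
Compute weighted completion times:
  Job (p=2,w=4): C=2, w*C=4*2=8
  Job (p=3,w=3): C=5, w*C=3*5=15
  Job (p=5,w=3): C=10, w*C=3*10=30
  Job (p=4,w=2): C=14, w*C=2*14=28
  Job (p=5,w=2): C=19, w*C=2*19=38
  Job (p=9,w=3): C=28, w*C=3*28=84
Total weighted completion time = 203

203


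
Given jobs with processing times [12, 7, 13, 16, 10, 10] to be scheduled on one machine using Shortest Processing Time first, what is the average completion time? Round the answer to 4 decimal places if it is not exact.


Sort jobs by processing time (SPT order): [7, 10, 10, 12, 13, 16]
Compute completion times sequentially:
  Job 1: processing = 7, completes at 7
  Job 2: processing = 10, completes at 17
  Job 3: processing = 10, completes at 27
  Job 4: processing = 12, completes at 39
  Job 5: processing = 13, completes at 52
  Job 6: processing = 16, completes at 68
Sum of completion times = 210
Average completion time = 210/6 = 35.0

35.0


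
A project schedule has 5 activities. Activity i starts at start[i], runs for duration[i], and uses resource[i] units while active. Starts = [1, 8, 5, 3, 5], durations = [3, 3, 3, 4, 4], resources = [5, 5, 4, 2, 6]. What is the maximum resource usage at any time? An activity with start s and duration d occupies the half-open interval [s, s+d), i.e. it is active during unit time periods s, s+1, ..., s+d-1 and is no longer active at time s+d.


Each activity i is active on [start_i, start_i + duration_i).
Compute total resource usage per time slot:
  t=0: active resources = [], total = 0
  t=1: active resources = [5], total = 5
  t=2: active resources = [5], total = 5
  t=3: active resources = [5, 2], total = 7
  t=4: active resources = [2], total = 2
  t=5: active resources = [4, 2, 6], total = 12
  t=6: active resources = [4, 2, 6], total = 12
  t=7: active resources = [4, 6], total = 10
  t=8: active resources = [5, 6], total = 11
  t=9: active resources = [5], total = 5
  t=10: active resources = [5], total = 5
Peak resource demand = 12

12


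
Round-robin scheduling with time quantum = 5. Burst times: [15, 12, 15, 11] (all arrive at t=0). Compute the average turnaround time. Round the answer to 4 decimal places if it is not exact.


Time quantum = 5
Execution trace:
  J1 runs 5 units, time = 5
  J2 runs 5 units, time = 10
  J3 runs 5 units, time = 15
  J4 runs 5 units, time = 20
  J1 runs 5 units, time = 25
  J2 runs 5 units, time = 30
  J3 runs 5 units, time = 35
  J4 runs 5 units, time = 40
  J1 runs 5 units, time = 45
  J2 runs 2 units, time = 47
  J3 runs 5 units, time = 52
  J4 runs 1 units, time = 53
Finish times: [45, 47, 52, 53]
Average turnaround = 197/4 = 49.25

49.25


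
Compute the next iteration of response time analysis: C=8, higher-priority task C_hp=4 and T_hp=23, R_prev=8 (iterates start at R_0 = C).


R_next = C + ceil(R_prev / T_hp) * C_hp
ceil(8 / 23) = ceil(0.3478) = 1
Interference = 1 * 4 = 4
R_next = 8 + 4 = 12

12


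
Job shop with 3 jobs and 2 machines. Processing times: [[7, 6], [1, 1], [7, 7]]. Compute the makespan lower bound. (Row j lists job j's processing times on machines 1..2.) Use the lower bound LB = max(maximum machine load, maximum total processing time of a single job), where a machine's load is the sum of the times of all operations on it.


Machine loads:
  Machine 1: 7 + 1 + 7 = 15
  Machine 2: 6 + 1 + 7 = 14
Max machine load = 15
Job totals:
  Job 1: 13
  Job 2: 2
  Job 3: 14
Max job total = 14
Lower bound = max(15, 14) = 15

15


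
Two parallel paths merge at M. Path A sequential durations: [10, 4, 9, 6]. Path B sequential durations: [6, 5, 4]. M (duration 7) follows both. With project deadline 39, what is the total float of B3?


Forward pass: ES(B3) = sum of predecessors on chain B = 11
EF = ES + duration = 11 + 4 = 15
Backward pass: LF(M) = deadline = 39; LS(M) = 39 - 7 = 32
LF(B3) = LS(M) - sum(successors on chain B) = 32 - 0 = 32
LS = LF - duration = 32 - 4 = 28
Total float = LS - ES = 28 - 11 = 17

17


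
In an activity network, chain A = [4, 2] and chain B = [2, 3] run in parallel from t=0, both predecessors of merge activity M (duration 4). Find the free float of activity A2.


ES(A2) = sum of predecessors on chain A = 4
EF(A2) = ES + duration = 4 + 2 = 6
Successor of A2 is M. ES(M) = max(sum(A), sum(B)) = max(6, 5) = 6
Free float = ES(successor) - EF(current) = 6 - 6 = 0

0


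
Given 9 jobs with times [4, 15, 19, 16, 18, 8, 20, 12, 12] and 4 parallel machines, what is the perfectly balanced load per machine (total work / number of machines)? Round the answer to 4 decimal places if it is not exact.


Total processing time = 4 + 15 + 19 + 16 + 18 + 8 + 20 + 12 + 12 = 124
Number of machines = 4
Ideal balanced load = 124 / 4 = 31.0

31.0


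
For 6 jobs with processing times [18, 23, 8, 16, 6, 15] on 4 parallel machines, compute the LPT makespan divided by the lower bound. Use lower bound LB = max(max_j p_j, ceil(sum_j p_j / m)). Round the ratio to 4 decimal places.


LPT order: [23, 18, 16, 15, 8, 6]
Machine loads after assignment: [23, 18, 22, 23]
LPT makespan = 23
Lower bound = max(max_job, ceil(total/4)) = max(23, 22) = 23
Ratio = 23 / 23 = 1.0

1.0


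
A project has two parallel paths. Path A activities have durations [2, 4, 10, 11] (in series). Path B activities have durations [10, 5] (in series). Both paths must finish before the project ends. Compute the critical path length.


Path A total = 2 + 4 + 10 + 11 = 27
Path B total = 10 + 5 = 15
Critical path = longest path = max(27, 15) = 27

27


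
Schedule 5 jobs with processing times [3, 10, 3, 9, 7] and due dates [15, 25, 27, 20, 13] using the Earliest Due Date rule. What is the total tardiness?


Sort by due date (EDD order): [(7, 13), (3, 15), (9, 20), (10, 25), (3, 27)]
Compute completion times and tardiness:
  Job 1: p=7, d=13, C=7, tardiness=max(0,7-13)=0
  Job 2: p=3, d=15, C=10, tardiness=max(0,10-15)=0
  Job 3: p=9, d=20, C=19, tardiness=max(0,19-20)=0
  Job 4: p=10, d=25, C=29, tardiness=max(0,29-25)=4
  Job 5: p=3, d=27, C=32, tardiness=max(0,32-27)=5
Total tardiness = 9

9


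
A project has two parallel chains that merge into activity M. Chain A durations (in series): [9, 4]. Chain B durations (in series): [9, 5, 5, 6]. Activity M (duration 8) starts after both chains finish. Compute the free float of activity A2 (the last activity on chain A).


ES(A2) = sum of predecessors on chain A = 9
EF(A2) = ES + duration = 9 + 4 = 13
Successor of A2 is M. ES(M) = max(sum(A), sum(B)) = max(13, 25) = 25
Free float = ES(successor) - EF(current) = 25 - 13 = 12

12


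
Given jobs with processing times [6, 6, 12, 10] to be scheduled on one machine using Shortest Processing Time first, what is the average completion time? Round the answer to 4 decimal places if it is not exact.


Sort jobs by processing time (SPT order): [6, 6, 10, 12]
Compute completion times sequentially:
  Job 1: processing = 6, completes at 6
  Job 2: processing = 6, completes at 12
  Job 3: processing = 10, completes at 22
  Job 4: processing = 12, completes at 34
Sum of completion times = 74
Average completion time = 74/4 = 18.5

18.5


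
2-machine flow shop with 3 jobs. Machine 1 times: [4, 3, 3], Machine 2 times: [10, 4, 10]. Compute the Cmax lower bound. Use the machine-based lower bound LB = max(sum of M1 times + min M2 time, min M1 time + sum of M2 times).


LB1 = sum(M1 times) + min(M2 times) = 10 + 4 = 14
LB2 = min(M1 times) + sum(M2 times) = 3 + 24 = 27
Lower bound = max(LB1, LB2) = max(14, 27) = 27

27


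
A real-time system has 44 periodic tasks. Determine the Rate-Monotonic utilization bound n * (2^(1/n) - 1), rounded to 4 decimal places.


Compute 2^(1/44) = 1.0158780831
Subtract 1: 1.0158780831 - 1 = 0.0158780831
Multiply by n: 44 * 0.0158780831 = 0.6986356564
Round to 4 dp: 0.6986

0.6986


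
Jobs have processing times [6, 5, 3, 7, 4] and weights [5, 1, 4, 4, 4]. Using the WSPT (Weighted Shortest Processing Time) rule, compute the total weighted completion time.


Compute p/w ratios and sort ascending (WSPT): [(3, 4), (4, 4), (6, 5), (7, 4), (5, 1)]
Compute weighted completion times:
  Job (p=3,w=4): C=3, w*C=4*3=12
  Job (p=4,w=4): C=7, w*C=4*7=28
  Job (p=6,w=5): C=13, w*C=5*13=65
  Job (p=7,w=4): C=20, w*C=4*20=80
  Job (p=5,w=1): C=25, w*C=1*25=25
Total weighted completion time = 210

210


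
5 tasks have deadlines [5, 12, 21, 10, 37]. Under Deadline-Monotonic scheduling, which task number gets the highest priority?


Sort tasks by relative deadline (ascending):
  Task 1: deadline = 5
  Task 4: deadline = 10
  Task 2: deadline = 12
  Task 3: deadline = 21
  Task 5: deadline = 37
Priority order (highest first): [1, 4, 2, 3, 5]
Highest priority task = 1

1


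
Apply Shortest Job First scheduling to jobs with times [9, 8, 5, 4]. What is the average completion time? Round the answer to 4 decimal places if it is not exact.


SJF order (ascending): [4, 5, 8, 9]
Completion times:
  Job 1: burst=4, C=4
  Job 2: burst=5, C=9
  Job 3: burst=8, C=17
  Job 4: burst=9, C=26
Average completion = 56/4 = 14.0

14.0


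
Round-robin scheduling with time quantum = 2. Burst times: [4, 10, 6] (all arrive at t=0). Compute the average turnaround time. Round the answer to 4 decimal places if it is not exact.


Time quantum = 2
Execution trace:
  J1 runs 2 units, time = 2
  J2 runs 2 units, time = 4
  J3 runs 2 units, time = 6
  J1 runs 2 units, time = 8
  J2 runs 2 units, time = 10
  J3 runs 2 units, time = 12
  J2 runs 2 units, time = 14
  J3 runs 2 units, time = 16
  J2 runs 2 units, time = 18
  J2 runs 2 units, time = 20
Finish times: [8, 20, 16]
Average turnaround = 44/3 = 14.6667

14.6667


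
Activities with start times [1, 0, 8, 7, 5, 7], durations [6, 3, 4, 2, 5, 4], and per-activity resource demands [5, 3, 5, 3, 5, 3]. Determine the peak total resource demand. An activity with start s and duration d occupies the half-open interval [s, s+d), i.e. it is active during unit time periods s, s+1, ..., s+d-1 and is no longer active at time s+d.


Each activity i is active on [start_i, start_i + duration_i).
Compute total resource usage per time slot:
  t=0: active resources = [3], total = 3
  t=1: active resources = [5, 3], total = 8
  t=2: active resources = [5, 3], total = 8
  t=3: active resources = [5], total = 5
  t=4: active resources = [5], total = 5
  t=5: active resources = [5, 5], total = 10
  t=6: active resources = [5, 5], total = 10
  t=7: active resources = [3, 5, 3], total = 11
  t=8: active resources = [5, 3, 5, 3], total = 16
  t=9: active resources = [5, 5, 3], total = 13
  t=10: active resources = [5, 3], total = 8
  t=11: active resources = [5], total = 5
Peak resource demand = 16

16


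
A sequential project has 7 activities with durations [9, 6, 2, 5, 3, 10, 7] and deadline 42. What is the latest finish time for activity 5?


LF(activity 5) = deadline - sum of successor durations
Successors: activities 6 through 7 with durations [10, 7]
Sum of successor durations = 17
LF = 42 - 17 = 25

25


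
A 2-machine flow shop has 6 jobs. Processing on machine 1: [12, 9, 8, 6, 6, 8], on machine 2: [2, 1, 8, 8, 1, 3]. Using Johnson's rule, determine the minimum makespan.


Apply Johnson's rule:
  Group 1 (a <= b): [(4, 6, 8), (3, 8, 8)]
  Group 2 (a > b): [(6, 8, 3), (1, 12, 2), (2, 9, 1), (5, 6, 1)]
Optimal job order: [4, 3, 6, 1, 2, 5]
Schedule:
  Job 4: M1 done at 6, M2 done at 14
  Job 3: M1 done at 14, M2 done at 22
  Job 6: M1 done at 22, M2 done at 25
  Job 1: M1 done at 34, M2 done at 36
  Job 2: M1 done at 43, M2 done at 44
  Job 5: M1 done at 49, M2 done at 50
Makespan = 50

50


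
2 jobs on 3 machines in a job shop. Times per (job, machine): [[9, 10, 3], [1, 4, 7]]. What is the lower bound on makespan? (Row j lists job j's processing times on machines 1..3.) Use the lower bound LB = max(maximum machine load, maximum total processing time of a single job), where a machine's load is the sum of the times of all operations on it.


Machine loads:
  Machine 1: 9 + 1 = 10
  Machine 2: 10 + 4 = 14
  Machine 3: 3 + 7 = 10
Max machine load = 14
Job totals:
  Job 1: 22
  Job 2: 12
Max job total = 22
Lower bound = max(14, 22) = 22

22


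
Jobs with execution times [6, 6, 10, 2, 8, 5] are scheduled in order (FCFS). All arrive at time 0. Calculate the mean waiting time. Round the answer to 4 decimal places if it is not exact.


FCFS order (as given): [6, 6, 10, 2, 8, 5]
Waiting times:
  Job 1: wait = 0
  Job 2: wait = 6
  Job 3: wait = 12
  Job 4: wait = 22
  Job 5: wait = 24
  Job 6: wait = 32
Sum of waiting times = 96
Average waiting time = 96/6 = 16.0

16.0


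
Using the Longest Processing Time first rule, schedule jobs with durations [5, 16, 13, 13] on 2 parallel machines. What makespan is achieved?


Sort jobs in decreasing order (LPT): [16, 13, 13, 5]
Assign each job to the least loaded machine:
  Machine 1: jobs [16, 5], load = 21
  Machine 2: jobs [13, 13], load = 26
Makespan = max load = 26

26


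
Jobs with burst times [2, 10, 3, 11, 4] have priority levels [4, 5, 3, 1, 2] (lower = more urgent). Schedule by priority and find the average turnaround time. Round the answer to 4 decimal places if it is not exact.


Sort by priority (ascending = highest first):
Order: [(1, 11), (2, 4), (3, 3), (4, 2), (5, 10)]
Completion times:
  Priority 1, burst=11, C=11
  Priority 2, burst=4, C=15
  Priority 3, burst=3, C=18
  Priority 4, burst=2, C=20
  Priority 5, burst=10, C=30
Average turnaround = 94/5 = 18.8

18.8


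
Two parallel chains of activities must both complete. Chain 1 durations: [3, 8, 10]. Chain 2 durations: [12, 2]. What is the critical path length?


Path A total = 3 + 8 + 10 = 21
Path B total = 12 + 2 = 14
Critical path = longest path = max(21, 14) = 21

21


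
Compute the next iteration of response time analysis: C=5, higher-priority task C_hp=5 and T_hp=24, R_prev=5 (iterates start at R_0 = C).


R_next = C + ceil(R_prev / T_hp) * C_hp
ceil(5 / 24) = ceil(0.2083) = 1
Interference = 1 * 5 = 5
R_next = 5 + 5 = 10

10


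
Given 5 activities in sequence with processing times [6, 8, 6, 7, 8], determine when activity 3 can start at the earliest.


Activity 3 starts after activities 1 through 2 complete.
Predecessor durations: [6, 8]
ES = 6 + 8 = 14

14


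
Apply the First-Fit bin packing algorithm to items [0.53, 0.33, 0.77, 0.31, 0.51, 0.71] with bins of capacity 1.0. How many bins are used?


Place items sequentially using First-Fit:
  Item 0.53 -> new Bin 1
  Item 0.33 -> Bin 1 (now 0.86)
  Item 0.77 -> new Bin 2
  Item 0.31 -> new Bin 3
  Item 0.51 -> Bin 3 (now 0.82)
  Item 0.71 -> new Bin 4
Total bins used = 4

4


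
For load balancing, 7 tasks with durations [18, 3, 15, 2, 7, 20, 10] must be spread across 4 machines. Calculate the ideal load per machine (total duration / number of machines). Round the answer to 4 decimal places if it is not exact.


Total processing time = 18 + 3 + 15 + 2 + 7 + 20 + 10 = 75
Number of machines = 4
Ideal balanced load = 75 / 4 = 18.75

18.75


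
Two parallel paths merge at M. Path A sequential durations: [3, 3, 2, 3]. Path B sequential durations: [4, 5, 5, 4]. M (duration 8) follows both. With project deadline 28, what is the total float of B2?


Forward pass: ES(B2) = sum of predecessors on chain B = 4
EF = ES + duration = 4 + 5 = 9
Backward pass: LF(M) = deadline = 28; LS(M) = 28 - 8 = 20
LF(B2) = LS(M) - sum(successors on chain B) = 20 - 9 = 11
LS = LF - duration = 11 - 5 = 6
Total float = LS - ES = 6 - 4 = 2

2


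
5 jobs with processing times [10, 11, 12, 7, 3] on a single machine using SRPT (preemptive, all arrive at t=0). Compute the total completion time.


Since all jobs arrive at t=0, SRPT equals SPT ordering.
SPT order: [3, 7, 10, 11, 12]
Completion times:
  Job 1: p=3, C=3
  Job 2: p=7, C=10
  Job 3: p=10, C=20
  Job 4: p=11, C=31
  Job 5: p=12, C=43
Total completion time = 3 + 10 + 20 + 31 + 43 = 107

107


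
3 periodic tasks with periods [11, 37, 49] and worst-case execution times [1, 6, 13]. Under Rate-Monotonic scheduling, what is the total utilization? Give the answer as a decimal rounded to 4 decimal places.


Compute individual utilizations (exact fractions):
  Task 1: C/T = 1/11 (approx. 0.0909)
  Task 2: C/T = 6/37 (approx. 0.1622)
  Task 3: C/T = 13/49 (approx. 0.2653)
Total utilization U = 1/11 + 6/37 + 13/49 = 10338/19943
Rounded to 4 decimal places: U = 0.5184
RM (Liu & Layland) bound for 3 tasks = 0.779763; compare with U = 10338/19943 (approx. 0.518377)
U <= bound, so schedulable by RM sufficient condition.

0.5184


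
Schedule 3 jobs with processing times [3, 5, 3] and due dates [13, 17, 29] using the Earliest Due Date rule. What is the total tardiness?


Sort by due date (EDD order): [(3, 13), (5, 17), (3, 29)]
Compute completion times and tardiness:
  Job 1: p=3, d=13, C=3, tardiness=max(0,3-13)=0
  Job 2: p=5, d=17, C=8, tardiness=max(0,8-17)=0
  Job 3: p=3, d=29, C=11, tardiness=max(0,11-29)=0
Total tardiness = 0

0


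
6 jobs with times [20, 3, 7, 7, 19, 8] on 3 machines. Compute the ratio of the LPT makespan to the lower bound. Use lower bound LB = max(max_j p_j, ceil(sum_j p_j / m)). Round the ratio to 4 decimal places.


LPT order: [20, 19, 8, 7, 7, 3]
Machine loads after assignment: [20, 22, 22]
LPT makespan = 22
Lower bound = max(max_job, ceil(total/3)) = max(20, 22) = 22
Ratio = 22 / 22 = 1.0

1.0


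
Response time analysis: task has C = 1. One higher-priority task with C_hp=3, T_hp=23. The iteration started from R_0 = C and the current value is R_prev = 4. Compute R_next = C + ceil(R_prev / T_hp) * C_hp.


R_next = C + ceil(R_prev / T_hp) * C_hp
ceil(4 / 23) = ceil(0.1739) = 1
Interference = 1 * 3 = 3
R_next = 1 + 3 = 4
R_next = R_prev, so the iteration has converged (response time = 4).

4


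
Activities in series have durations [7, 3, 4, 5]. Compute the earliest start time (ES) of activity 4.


Activity 4 starts after activities 1 through 3 complete.
Predecessor durations: [7, 3, 4]
ES = 7 + 3 + 4 = 14

14


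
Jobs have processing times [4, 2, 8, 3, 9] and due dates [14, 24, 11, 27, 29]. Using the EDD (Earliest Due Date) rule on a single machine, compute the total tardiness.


Sort by due date (EDD order): [(8, 11), (4, 14), (2, 24), (3, 27), (9, 29)]
Compute completion times and tardiness:
  Job 1: p=8, d=11, C=8, tardiness=max(0,8-11)=0
  Job 2: p=4, d=14, C=12, tardiness=max(0,12-14)=0
  Job 3: p=2, d=24, C=14, tardiness=max(0,14-24)=0
  Job 4: p=3, d=27, C=17, tardiness=max(0,17-27)=0
  Job 5: p=9, d=29, C=26, tardiness=max(0,26-29)=0
Total tardiness = 0

0


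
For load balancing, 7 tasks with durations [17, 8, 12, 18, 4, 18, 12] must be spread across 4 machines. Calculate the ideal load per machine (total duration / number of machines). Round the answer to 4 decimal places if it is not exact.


Total processing time = 17 + 8 + 12 + 18 + 4 + 18 + 12 = 89
Number of machines = 4
Ideal balanced load = 89 / 4 = 22.25

22.25


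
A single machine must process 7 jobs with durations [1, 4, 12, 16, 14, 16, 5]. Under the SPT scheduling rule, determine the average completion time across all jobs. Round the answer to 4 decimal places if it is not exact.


Sort jobs by processing time (SPT order): [1, 4, 5, 12, 14, 16, 16]
Compute completion times sequentially:
  Job 1: processing = 1, completes at 1
  Job 2: processing = 4, completes at 5
  Job 3: processing = 5, completes at 10
  Job 4: processing = 12, completes at 22
  Job 5: processing = 14, completes at 36
  Job 6: processing = 16, completes at 52
  Job 7: processing = 16, completes at 68
Sum of completion times = 194
Average completion time = 194/7 = 27.7143

27.7143
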